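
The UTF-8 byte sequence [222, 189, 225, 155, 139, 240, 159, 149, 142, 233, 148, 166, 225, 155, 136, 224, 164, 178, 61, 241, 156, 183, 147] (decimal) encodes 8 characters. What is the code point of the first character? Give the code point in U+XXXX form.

Offset 0: leading byte 0xDE = 11011110 → 2-byte char #1 = DE BD.
Leading byte 0xDE = 11011110 matches 110xxxxx → 2-byte sequence.
Byte 1: 0xDE = 11011110, payload 11110 (5 bits).
Byte 2: 0xBD = 10111101 (10xxxxxx ✓), payload 111101.
Concatenate: 11110111101 = 0x7BD (11 bits → U+07BD).

U+07BD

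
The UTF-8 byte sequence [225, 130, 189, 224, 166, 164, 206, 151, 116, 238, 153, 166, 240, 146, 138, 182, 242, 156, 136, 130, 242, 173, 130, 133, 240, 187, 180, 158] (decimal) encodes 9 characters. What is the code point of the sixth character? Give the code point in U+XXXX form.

Offset 0: leading byte 0xE1 = 11100001 → 3-byte char #1 = E1 82 BD.
Offset 3: leading byte 0xE0 = 11100000 → 3-byte char #2 = E0 A6 A4.
Offset 6: leading byte 0xCE = 11001110 → 2-byte char #3 = CE 97.
Offset 8: leading byte 0x74 = 01110100 → 1-byte char #4 = 74.
Offset 9: leading byte 0xEE = 11101110 → 3-byte char #5 = EE 99 A6.
Offset 12: leading byte 0xF0 = 11110000 → 4-byte char #6 = F0 92 8A B6.
Leading byte 0xF0 = 11110000 matches 11110xxx → 4-byte sequence.
Byte 1: 0xF0 = 11110000, payload 000 (3 bits).
Byte 2: 0x92 = 10010010 (10xxxxxx ✓), payload 010010.
Byte 3: 0x8A = 10001010 (10xxxxxx ✓), payload 001010.
Byte 4: 0xB6 = 10110110 (10xxxxxx ✓), payload 110110.
Concatenate: 000010010001010110110 = 0x122B6 (21 bits → U+122B6).

U+122B6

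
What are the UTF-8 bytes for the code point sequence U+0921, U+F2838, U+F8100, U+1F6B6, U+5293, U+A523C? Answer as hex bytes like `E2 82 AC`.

E0 A4 A1 F3 B2 A0 B8 F3 B8 84 80 F0 9F 9A B6 E5 8A 93 F2 A5 88 BC

U+0921: 3-byte form → E0 A4 A1.
U+F2838: 4-byte form → F3 B2 A0 B8.
U+F8100: 4-byte form → F3 B8 84 80.
U+1F6B6: 4-byte form → F0 9F 9A B6.
U+5293: 3-byte form → E5 8A 93.
U+A523C: 4-byte form → F2 A5 88 BC.
Concatenated (22 bytes): E0 A4 A1 F3 B2 A0 B8 F3 B8 84 80 F0 9F 9A B6 E5 8A 93 F2 A5 88 BC.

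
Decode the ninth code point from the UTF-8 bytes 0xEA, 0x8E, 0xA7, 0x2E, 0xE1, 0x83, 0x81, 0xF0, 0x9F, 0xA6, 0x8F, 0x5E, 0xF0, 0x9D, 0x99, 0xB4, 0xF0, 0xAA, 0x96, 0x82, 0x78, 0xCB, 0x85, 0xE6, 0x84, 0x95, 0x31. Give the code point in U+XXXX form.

U+02C5

Offset 0: leading byte 0xEA = 11101010 → 3-byte char #1 = EA 8E A7.
Offset 3: leading byte 0x2E = 00101110 → 1-byte char #2 = 2E.
Offset 4: leading byte 0xE1 = 11100001 → 3-byte char #3 = E1 83 81.
Offset 7: leading byte 0xF0 = 11110000 → 4-byte char #4 = F0 9F A6 8F.
Offset 11: leading byte 0x5E = 01011110 → 1-byte char #5 = 5E.
Offset 12: leading byte 0xF0 = 11110000 → 4-byte char #6 = F0 9D 99 B4.
Offset 16: leading byte 0xF0 = 11110000 → 4-byte char #7 = F0 AA 96 82.
Offset 20: leading byte 0x78 = 01111000 → 1-byte char #8 = 78.
Offset 21: leading byte 0xCB = 11001011 → 2-byte char #9 = CB 85.
Leading byte 0xCB = 11001011 matches 110xxxxx → 2-byte sequence.
Byte 1: 0xCB = 11001011, payload 01011 (5 bits).
Byte 2: 0x85 = 10000101 (10xxxxxx ✓), payload 000101.
Concatenate: 01011000101 = 0x2C5 (11 bits → U+02C5).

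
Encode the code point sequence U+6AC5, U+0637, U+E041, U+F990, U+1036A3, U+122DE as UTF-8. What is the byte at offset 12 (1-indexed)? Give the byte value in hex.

1-indexed offset 12 is 0-indexed offset 11.
U+6AC5 → 3-byte form E6 AB 85 at offsets 0–2.
U+0637 → 2-byte form D8 B7 at offsets 3–4.
U+E041 → 3-byte form EE 81 81 at offsets 5–7.
U+F990 → 3-byte form EF A6 90 at offsets 8–10.
U+1036A3 → 4-byte form F4 83 9A A3 at offsets 11–14.
Offset 11 falls in char 5's range; it's byte 1 of F4 83 9A A3 = 0xF4.

0xF4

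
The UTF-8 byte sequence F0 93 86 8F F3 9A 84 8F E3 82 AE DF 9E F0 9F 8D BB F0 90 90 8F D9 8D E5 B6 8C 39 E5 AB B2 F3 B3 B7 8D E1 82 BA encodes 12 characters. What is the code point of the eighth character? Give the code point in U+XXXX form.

U+5D8C

Offset 0: leading byte 0xF0 = 11110000 → 4-byte char #1 = F0 93 86 8F.
Offset 4: leading byte 0xF3 = 11110011 → 4-byte char #2 = F3 9A 84 8F.
Offset 8: leading byte 0xE3 = 11100011 → 3-byte char #3 = E3 82 AE.
Offset 11: leading byte 0xDF = 11011111 → 2-byte char #4 = DF 9E.
Offset 13: leading byte 0xF0 = 11110000 → 4-byte char #5 = F0 9F 8D BB.
Offset 17: leading byte 0xF0 = 11110000 → 4-byte char #6 = F0 90 90 8F.
Offset 21: leading byte 0xD9 = 11011001 → 2-byte char #7 = D9 8D.
Offset 23: leading byte 0xE5 = 11100101 → 3-byte char #8 = E5 B6 8C.
Leading byte 0xE5 = 11100101 matches 1110xxxx → 3-byte sequence.
Byte 1: 0xE5 = 11100101, payload 0101 (4 bits).
Byte 2: 0xB6 = 10110110 (10xxxxxx ✓), payload 110110.
Byte 3: 0x8C = 10001100 (10xxxxxx ✓), payload 001100.
Concatenate: 0101110110001100 = 0x5D8C (16 bits → U+5D8C).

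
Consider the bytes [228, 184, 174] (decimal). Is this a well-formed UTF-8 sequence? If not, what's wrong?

valid

Leading byte 0xE4 = 11100100 → 3-byte form.
Continuation bytes 0xB8=10111000, 0xAE=10101110 all match 10xxxxxx.
Decoded value 0x4E2E is ≥ 0x800 (shortest form) and not a surrogate.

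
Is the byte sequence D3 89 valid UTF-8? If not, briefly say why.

Leading byte 0xD3 = 11010011 → 2-byte form.
Continuation bytes 0x89=10001001 all match 10xxxxxx.
Decoded value 0x4C9 is ≥ 0x80 (shortest form) and not a surrogate.

valid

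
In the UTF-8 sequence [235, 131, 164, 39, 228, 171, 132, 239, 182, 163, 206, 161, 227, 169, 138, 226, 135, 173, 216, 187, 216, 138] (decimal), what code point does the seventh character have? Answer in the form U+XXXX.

U+21ED

Offset 0: leading byte 0xEB = 11101011 → 3-byte char #1 = EB 83 A4.
Offset 3: leading byte 0x27 = 00100111 → 1-byte char #2 = 27.
Offset 4: leading byte 0xE4 = 11100100 → 3-byte char #3 = E4 AB 84.
Offset 7: leading byte 0xEF = 11101111 → 3-byte char #4 = EF B6 A3.
Offset 10: leading byte 0xCE = 11001110 → 2-byte char #5 = CE A1.
Offset 12: leading byte 0xE3 = 11100011 → 3-byte char #6 = E3 A9 8A.
Offset 15: leading byte 0xE2 = 11100010 → 3-byte char #7 = E2 87 AD.
Leading byte 0xE2 = 11100010 matches 1110xxxx → 3-byte sequence.
Byte 1: 0xE2 = 11100010, payload 0010 (4 bits).
Byte 2: 0x87 = 10000111 (10xxxxxx ✓), payload 000111.
Byte 3: 0xAD = 10101101 (10xxxxxx ✓), payload 101101.
Concatenate: 0010000111101101 = 0x21ED (16 bits → U+21ED).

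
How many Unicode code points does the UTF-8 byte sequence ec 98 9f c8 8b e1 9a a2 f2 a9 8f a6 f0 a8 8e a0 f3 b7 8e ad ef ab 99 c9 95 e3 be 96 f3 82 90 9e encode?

Byte at offset 0: 0xEC = 11101100 → 3-byte char (#1). Advance 3.
Byte at offset 3: 0xC8 = 11001000 → 2-byte char (#2). Advance 2.
Byte at offset 5: 0xE1 = 11100001 → 3-byte char (#3). Advance 3.
Byte at offset 8: 0xF2 = 11110010 → 4-byte char (#4). Advance 4.
Byte at offset 12: 0xF0 = 11110000 → 4-byte char (#5). Advance 4.
Byte at offset 16: 0xF3 = 11110011 → 4-byte char (#6). Advance 4.
Byte at offset 20: 0xEF = 11101111 → 3-byte char (#7). Advance 3.
Byte at offset 23: 0xC9 = 11001001 → 2-byte char (#8). Advance 2.
Byte at offset 25: 0xE3 = 11100011 → 3-byte char (#9). Advance 3.
Byte at offset 28: 0xF3 = 11110011 → 4-byte char (#10). Advance 4.
Reached end at offset 32 after 10 code points.

10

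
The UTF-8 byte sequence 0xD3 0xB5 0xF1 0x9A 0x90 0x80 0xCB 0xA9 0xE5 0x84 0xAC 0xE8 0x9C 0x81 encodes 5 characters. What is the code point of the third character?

Offset 0: leading byte 0xD3 = 11010011 → 2-byte char #1 = D3 B5.
Offset 2: leading byte 0xF1 = 11110001 → 4-byte char #2 = F1 9A 90 80.
Offset 6: leading byte 0xCB = 11001011 → 2-byte char #3 = CB A9.
Leading byte 0xCB = 11001011 matches 110xxxxx → 2-byte sequence.
Byte 1: 0xCB = 11001011, payload 01011 (5 bits).
Byte 2: 0xA9 = 10101001 (10xxxxxx ✓), payload 101001.
Concatenate: 01011101001 = 0x2E9 (11 bits → U+02E9).

U+02E9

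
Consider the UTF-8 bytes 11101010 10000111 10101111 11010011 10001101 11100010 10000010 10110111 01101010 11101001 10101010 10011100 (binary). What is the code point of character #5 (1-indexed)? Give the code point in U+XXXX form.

Offset 0: leading byte 0xEA = 11101010 → 3-byte char #1 = EA 87 AF.
Offset 3: leading byte 0xD3 = 11010011 → 2-byte char #2 = D3 8D.
Offset 5: leading byte 0xE2 = 11100010 → 3-byte char #3 = E2 82 B7.
Offset 8: leading byte 0x6A = 01101010 → 1-byte char #4 = 6A.
Offset 9: leading byte 0xE9 = 11101001 → 3-byte char #5 = E9 AA 9C.
Leading byte 0xE9 = 11101001 matches 1110xxxx → 3-byte sequence.
Byte 1: 0xE9 = 11101001, payload 1001 (4 bits).
Byte 2: 0xAA = 10101010 (10xxxxxx ✓), payload 101010.
Byte 3: 0x9C = 10011100 (10xxxxxx ✓), payload 011100.
Concatenate: 1001101010011100 = 0x9A9C (16 bits → U+9A9C).

U+9A9C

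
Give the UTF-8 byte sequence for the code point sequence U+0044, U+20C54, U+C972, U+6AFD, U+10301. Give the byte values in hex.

44 F0 A0 B1 94 EC A5 B2 E6 AB BD F0 90 8C 81

U+0044: 1-byte form → 44.
U+20C54: 4-byte form → F0 A0 B1 94.
U+C972: 3-byte form → EC A5 B2.
U+6AFD: 3-byte form → E6 AB BD.
U+10301: 4-byte form → F0 90 8C 81.
Concatenated (15 bytes): 44 F0 A0 B1 94 EC A5 B2 E6 AB BD F0 90 8C 81.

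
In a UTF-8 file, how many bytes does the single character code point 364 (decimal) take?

2

U+016C = 0x16C. UTF-8 uses 1 byte below 0x80, 2 below 0x800, 3 below 0x10000, 4 up to 0x10FFFF. 0x16C is in U+0080–U+07FF → 2 bytes.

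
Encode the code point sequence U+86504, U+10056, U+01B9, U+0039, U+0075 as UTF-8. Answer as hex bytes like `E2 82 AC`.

F2 86 94 84 F0 90 81 96 C6 B9 39 75

U+86504: 4-byte form → F2 86 94 84.
U+10056: 4-byte form → F0 90 81 96.
U+01B9: 2-byte form → C6 B9.
U+0039: 1-byte form → 39.
U+0075: 1-byte form → 75.
Concatenated (12 bytes): F2 86 94 84 F0 90 81 96 C6 B9 39 75.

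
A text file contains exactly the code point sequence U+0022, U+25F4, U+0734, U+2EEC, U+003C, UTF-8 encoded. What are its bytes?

22 E2 97 B4 DC B4 E2 BB AC 3C

U+0022: 1-byte form → 22.
U+25F4: 3-byte form → E2 97 B4.
U+0734: 2-byte form → DC B4.
U+2EEC: 3-byte form → E2 BB AC.
U+003C: 1-byte form → 3C.
Concatenated (10 bytes): 22 E2 97 B4 DC B4 E2 BB AC 3C.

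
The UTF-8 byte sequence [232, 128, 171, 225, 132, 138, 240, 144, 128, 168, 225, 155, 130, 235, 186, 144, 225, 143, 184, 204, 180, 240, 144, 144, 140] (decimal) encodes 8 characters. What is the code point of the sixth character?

Offset 0: leading byte 0xE8 = 11101000 → 3-byte char #1 = E8 80 AB.
Offset 3: leading byte 0xE1 = 11100001 → 3-byte char #2 = E1 84 8A.
Offset 6: leading byte 0xF0 = 11110000 → 4-byte char #3 = F0 90 80 A8.
Offset 10: leading byte 0xE1 = 11100001 → 3-byte char #4 = E1 9B 82.
Offset 13: leading byte 0xEB = 11101011 → 3-byte char #5 = EB BA 90.
Offset 16: leading byte 0xE1 = 11100001 → 3-byte char #6 = E1 8F B8.
Leading byte 0xE1 = 11100001 matches 1110xxxx → 3-byte sequence.
Byte 1: 0xE1 = 11100001, payload 0001 (4 bits).
Byte 2: 0x8F = 10001111 (10xxxxxx ✓), payload 001111.
Byte 3: 0xB8 = 10111000 (10xxxxxx ✓), payload 111000.
Concatenate: 0001001111111000 = 0x13F8 (16 bits → U+13F8).

U+13F8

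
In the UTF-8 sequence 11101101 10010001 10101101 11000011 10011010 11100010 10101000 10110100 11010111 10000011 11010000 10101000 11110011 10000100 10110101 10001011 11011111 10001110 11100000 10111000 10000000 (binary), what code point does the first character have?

Offset 0: leading byte 0xED = 11101101 → 3-byte char #1 = ED 91 AD.
Leading byte 0xED = 11101101 matches 1110xxxx → 3-byte sequence.
Byte 1: 0xED = 11101101, payload 1101 (4 bits).
Byte 2: 0x91 = 10010001 (10xxxxxx ✓), payload 010001.
Byte 3: 0xAD = 10101101 (10xxxxxx ✓), payload 101101.
Concatenate: 1101010001101101 = 0xD46D (16 bits → U+D46D).

U+D46D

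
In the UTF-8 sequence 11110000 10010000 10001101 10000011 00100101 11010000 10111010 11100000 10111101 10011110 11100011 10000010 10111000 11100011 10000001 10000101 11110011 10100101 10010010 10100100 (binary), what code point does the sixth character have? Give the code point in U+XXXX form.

U+3045

Offset 0: leading byte 0xF0 = 11110000 → 4-byte char #1 = F0 90 8D 83.
Offset 4: leading byte 0x25 = 00100101 → 1-byte char #2 = 25.
Offset 5: leading byte 0xD0 = 11010000 → 2-byte char #3 = D0 BA.
Offset 7: leading byte 0xE0 = 11100000 → 3-byte char #4 = E0 BD 9E.
Offset 10: leading byte 0xE3 = 11100011 → 3-byte char #5 = E3 82 B8.
Offset 13: leading byte 0xE3 = 11100011 → 3-byte char #6 = E3 81 85.
Leading byte 0xE3 = 11100011 matches 1110xxxx → 3-byte sequence.
Byte 1: 0xE3 = 11100011, payload 0011 (4 bits).
Byte 2: 0x81 = 10000001 (10xxxxxx ✓), payload 000001.
Byte 3: 0x85 = 10000101 (10xxxxxx ✓), payload 000101.
Concatenate: 0011000001000101 = 0x3045 (16 bits → U+3045).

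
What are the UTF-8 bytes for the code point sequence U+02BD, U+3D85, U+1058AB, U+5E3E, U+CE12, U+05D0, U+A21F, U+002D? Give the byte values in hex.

U+02BD: 2-byte form → CA BD.
U+3D85: 3-byte form → E3 B6 85.
U+1058AB: 4-byte form → F4 85 A2 AB.
U+5E3E: 3-byte form → E5 B8 BE.
U+CE12: 3-byte form → EC B8 92.
U+05D0: 2-byte form → D7 90.
U+A21F: 3-byte form → EA 88 9F.
U+002D: 1-byte form → 2D.
Concatenated (21 bytes): CA BD E3 B6 85 F4 85 A2 AB E5 B8 BE EC B8 92 D7 90 EA 88 9F 2D.

CA BD E3 B6 85 F4 85 A2 AB E5 B8 BE EC B8 92 D7 90 EA 88 9F 2D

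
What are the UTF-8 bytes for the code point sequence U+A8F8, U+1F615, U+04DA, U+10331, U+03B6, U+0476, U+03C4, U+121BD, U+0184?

EA A3 B8 F0 9F 98 95 D3 9A F0 90 8C B1 CE B6 D1 B6 CF 84 F0 92 86 BD C6 84

U+A8F8: 3-byte form → EA A3 B8.
U+1F615: 4-byte form → F0 9F 98 95.
U+04DA: 2-byte form → D3 9A.
U+10331: 4-byte form → F0 90 8C B1.
U+03B6: 2-byte form → CE B6.
U+0476: 2-byte form → D1 B6.
U+03C4: 2-byte form → CF 84.
U+121BD: 4-byte form → F0 92 86 BD.
U+0184: 2-byte form → C6 84.
Concatenated (25 bytes): EA A3 B8 F0 9F 98 95 D3 9A F0 90 8C B1 CE B6 D1 B6 CF 84 F0 92 86 BD C6 84.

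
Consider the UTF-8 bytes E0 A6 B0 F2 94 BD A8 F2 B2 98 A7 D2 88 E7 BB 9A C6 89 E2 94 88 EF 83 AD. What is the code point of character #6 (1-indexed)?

Offset 0: leading byte 0xE0 = 11100000 → 3-byte char #1 = E0 A6 B0.
Offset 3: leading byte 0xF2 = 11110010 → 4-byte char #2 = F2 94 BD A8.
Offset 7: leading byte 0xF2 = 11110010 → 4-byte char #3 = F2 B2 98 A7.
Offset 11: leading byte 0xD2 = 11010010 → 2-byte char #4 = D2 88.
Offset 13: leading byte 0xE7 = 11100111 → 3-byte char #5 = E7 BB 9A.
Offset 16: leading byte 0xC6 = 11000110 → 2-byte char #6 = C6 89.
Leading byte 0xC6 = 11000110 matches 110xxxxx → 2-byte sequence.
Byte 1: 0xC6 = 11000110, payload 00110 (5 bits).
Byte 2: 0x89 = 10001001 (10xxxxxx ✓), payload 001001.
Concatenate: 00110001001 = 0x189 (11 bits → U+0189).

U+0189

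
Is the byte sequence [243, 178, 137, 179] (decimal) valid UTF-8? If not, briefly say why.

Leading byte 0xF3 = 11110011 → 4-byte form.
Continuation bytes 0xB2=10110010, 0x89=10001001, 0xB3=10110011 all match 10xxxxxx.
Decoded value 0xF2273 is ≥ 0x10000 (shortest form) and not a surrogate.

valid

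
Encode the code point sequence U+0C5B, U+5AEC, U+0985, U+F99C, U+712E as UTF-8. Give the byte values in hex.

E0 B1 9B E5 AB AC E0 A6 85 EF A6 9C E7 84 AE

U+0C5B: 3-byte form → E0 B1 9B.
U+5AEC: 3-byte form → E5 AB AC.
U+0985: 3-byte form → E0 A6 85.
U+F99C: 3-byte form → EF A6 9C.
U+712E: 3-byte form → E7 84 AE.
Concatenated (15 bytes): E0 B1 9B E5 AB AC E0 A6 85 EF A6 9C E7 84 AE.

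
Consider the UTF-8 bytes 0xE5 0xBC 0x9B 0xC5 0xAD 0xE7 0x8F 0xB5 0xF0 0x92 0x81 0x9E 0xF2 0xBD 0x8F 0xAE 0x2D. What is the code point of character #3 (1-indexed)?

U+73F5

Offset 0: leading byte 0xE5 = 11100101 → 3-byte char #1 = E5 BC 9B.
Offset 3: leading byte 0xC5 = 11000101 → 2-byte char #2 = C5 AD.
Offset 5: leading byte 0xE7 = 11100111 → 3-byte char #3 = E7 8F B5.
Leading byte 0xE7 = 11100111 matches 1110xxxx → 3-byte sequence.
Byte 1: 0xE7 = 11100111, payload 0111 (4 bits).
Byte 2: 0x8F = 10001111 (10xxxxxx ✓), payload 001111.
Byte 3: 0xB5 = 10110101 (10xxxxxx ✓), payload 110101.
Concatenate: 0111001111110101 = 0x73F5 (16 bits → U+73F5).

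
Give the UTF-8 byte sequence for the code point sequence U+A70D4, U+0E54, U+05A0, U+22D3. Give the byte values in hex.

F2 A7 83 94 E0 B9 94 D6 A0 E2 8B 93

U+A70D4: 4-byte form → F2 A7 83 94.
U+0E54: 3-byte form → E0 B9 94.
U+05A0: 2-byte form → D6 A0.
U+22D3: 3-byte form → E2 8B 93.
Concatenated (12 bytes): F2 A7 83 94 E0 B9 94 D6 A0 E2 8B 93.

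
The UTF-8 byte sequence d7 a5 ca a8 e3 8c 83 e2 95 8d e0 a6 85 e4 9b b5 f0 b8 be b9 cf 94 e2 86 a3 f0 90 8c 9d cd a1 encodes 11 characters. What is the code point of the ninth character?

U+21A3

Offset 0: leading byte 0xD7 = 11010111 → 2-byte char #1 = D7 A5.
Offset 2: leading byte 0xCA = 11001010 → 2-byte char #2 = CA A8.
Offset 4: leading byte 0xE3 = 11100011 → 3-byte char #3 = E3 8C 83.
Offset 7: leading byte 0xE2 = 11100010 → 3-byte char #4 = E2 95 8D.
Offset 10: leading byte 0xE0 = 11100000 → 3-byte char #5 = E0 A6 85.
Offset 13: leading byte 0xE4 = 11100100 → 3-byte char #6 = E4 9B B5.
Offset 16: leading byte 0xF0 = 11110000 → 4-byte char #7 = F0 B8 BE B9.
Offset 20: leading byte 0xCF = 11001111 → 2-byte char #8 = CF 94.
Offset 22: leading byte 0xE2 = 11100010 → 3-byte char #9 = E2 86 A3.
Leading byte 0xE2 = 11100010 matches 1110xxxx → 3-byte sequence.
Byte 1: 0xE2 = 11100010, payload 0010 (4 bits).
Byte 2: 0x86 = 10000110 (10xxxxxx ✓), payload 000110.
Byte 3: 0xA3 = 10100011 (10xxxxxx ✓), payload 100011.
Concatenate: 0010000110100011 = 0x21A3 (16 bits → U+21A3).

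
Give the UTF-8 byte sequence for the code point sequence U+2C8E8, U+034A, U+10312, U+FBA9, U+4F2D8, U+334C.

F0 AC A3 A8 CD 8A F0 90 8C 92 EF AE A9 F1 8F 8B 98 E3 8D 8C

U+2C8E8: 4-byte form → F0 AC A3 A8.
U+034A: 2-byte form → CD 8A.
U+10312: 4-byte form → F0 90 8C 92.
U+FBA9: 3-byte form → EF AE A9.
U+4F2D8: 4-byte form → F1 8F 8B 98.
U+334C: 3-byte form → E3 8D 8C.
Concatenated (20 bytes): F0 AC A3 A8 CD 8A F0 90 8C 92 EF AE A9 F1 8F 8B 98 E3 8D 8C.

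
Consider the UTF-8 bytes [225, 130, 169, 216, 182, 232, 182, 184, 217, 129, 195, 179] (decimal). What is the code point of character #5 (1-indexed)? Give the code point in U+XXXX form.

Offset 0: leading byte 0xE1 = 11100001 → 3-byte char #1 = E1 82 A9.
Offset 3: leading byte 0xD8 = 11011000 → 2-byte char #2 = D8 B6.
Offset 5: leading byte 0xE8 = 11101000 → 3-byte char #3 = E8 B6 B8.
Offset 8: leading byte 0xD9 = 11011001 → 2-byte char #4 = D9 81.
Offset 10: leading byte 0xC3 = 11000011 → 2-byte char #5 = C3 B3.
Leading byte 0xC3 = 11000011 matches 110xxxxx → 2-byte sequence.
Byte 1: 0xC3 = 11000011, payload 00011 (5 bits).
Byte 2: 0xB3 = 10110011 (10xxxxxx ✓), payload 110011.
Concatenate: 00011110011 = 0xF3 (11 bits → U+00F3).

U+00F3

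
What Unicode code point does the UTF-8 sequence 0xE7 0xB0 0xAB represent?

U+7C2B

Leading byte 0xE7 = 11100111 matches 1110xxxx → 3-byte sequence.
Byte 1: 0xE7 = 11100111, payload 0111 (4 bits).
Byte 2: 0xB0 = 10110000 (10xxxxxx ✓), payload 110000.
Byte 3: 0xAB = 10101011 (10xxxxxx ✓), payload 101011.
Concatenate: 0111110000101011 = 0x7C2B (16 bits → U+7C2B).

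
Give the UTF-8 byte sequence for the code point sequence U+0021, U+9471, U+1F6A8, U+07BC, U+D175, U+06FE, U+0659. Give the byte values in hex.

21 E9 91 B1 F0 9F 9A A8 DE BC ED 85 B5 DB BE D9 99

U+0021: 1-byte form → 21.
U+9471: 3-byte form → E9 91 B1.
U+1F6A8: 4-byte form → F0 9F 9A A8.
U+07BC: 2-byte form → DE BC.
U+D175: 3-byte form → ED 85 B5.
U+06FE: 2-byte form → DB BE.
U+0659: 2-byte form → D9 99.
Concatenated (17 bytes): 21 E9 91 B1 F0 9F 9A A8 DE BC ED 85 B5 DB BE D9 99.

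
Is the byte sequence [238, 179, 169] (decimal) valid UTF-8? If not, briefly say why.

Leading byte 0xEE = 11101110 → 3-byte form.
Continuation bytes 0xB3=10110011, 0xA9=10101001 all match 10xxxxxx.
Decoded value 0xECE9 is ≥ 0x800 (shortest form) and not a surrogate.

valid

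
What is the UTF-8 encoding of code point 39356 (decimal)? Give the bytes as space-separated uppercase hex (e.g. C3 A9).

U+99BC = 0x99BC = 39356 decimal. In range U+0800–U+FFFF → 3-byte form: 1110xxxx 10xxxxxx 10xxxxxx.
Binary (16 bits): 1001100110111100.
Split 4+6+6: 1001 | 100110 | 111100.
Byte 1: 11101001 = 0xE9.
Byte 2: 10100110 = 0xA6.
Byte 3: 10111100 = 0xBC.

E9 A6 BC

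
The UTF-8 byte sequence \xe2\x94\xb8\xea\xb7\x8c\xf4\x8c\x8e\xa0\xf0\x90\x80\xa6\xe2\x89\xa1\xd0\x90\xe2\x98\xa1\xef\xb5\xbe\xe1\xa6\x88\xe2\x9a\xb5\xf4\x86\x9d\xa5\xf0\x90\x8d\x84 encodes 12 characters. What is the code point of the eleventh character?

Offset 0: leading byte 0xE2 = 11100010 → 3-byte char #1 = E2 94 B8.
Offset 3: leading byte 0xEA = 11101010 → 3-byte char #2 = EA B7 8C.
Offset 6: leading byte 0xF4 = 11110100 → 4-byte char #3 = F4 8C 8E A0.
Offset 10: leading byte 0xF0 = 11110000 → 4-byte char #4 = F0 90 80 A6.
Offset 14: leading byte 0xE2 = 11100010 → 3-byte char #5 = E2 89 A1.
Offset 17: leading byte 0xD0 = 11010000 → 2-byte char #6 = D0 90.
Offset 19: leading byte 0xE2 = 11100010 → 3-byte char #7 = E2 98 A1.
Offset 22: leading byte 0xEF = 11101111 → 3-byte char #8 = EF B5 BE.
Offset 25: leading byte 0xE1 = 11100001 → 3-byte char #9 = E1 A6 88.
Offset 28: leading byte 0xE2 = 11100010 → 3-byte char #10 = E2 9A B5.
Offset 31: leading byte 0xF4 = 11110100 → 4-byte char #11 = F4 86 9D A5.
Leading byte 0xF4 = 11110100 matches 11110xxx → 4-byte sequence.
Byte 1: 0xF4 = 11110100, payload 100 (3 bits).
Byte 2: 0x86 = 10000110 (10xxxxxx ✓), payload 000110.
Byte 3: 0x9D = 10011101 (10xxxxxx ✓), payload 011101.
Byte 4: 0xA5 = 10100101 (10xxxxxx ✓), payload 100101.
Concatenate: 100000110011101100101 = 0x106765 (21 bits → U+106765).

U+106765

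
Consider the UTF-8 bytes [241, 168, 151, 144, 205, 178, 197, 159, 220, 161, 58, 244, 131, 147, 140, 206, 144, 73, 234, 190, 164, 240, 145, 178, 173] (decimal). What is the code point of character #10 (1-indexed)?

U+11CAD

Offset 0: leading byte 0xF1 = 11110001 → 4-byte char #1 = F1 A8 97 90.
Offset 4: leading byte 0xCD = 11001101 → 2-byte char #2 = CD B2.
Offset 6: leading byte 0xC5 = 11000101 → 2-byte char #3 = C5 9F.
Offset 8: leading byte 0xDC = 11011100 → 2-byte char #4 = DC A1.
Offset 10: leading byte 0x3A = 00111010 → 1-byte char #5 = 3A.
Offset 11: leading byte 0xF4 = 11110100 → 4-byte char #6 = F4 83 93 8C.
Offset 15: leading byte 0xCE = 11001110 → 2-byte char #7 = CE 90.
Offset 17: leading byte 0x49 = 01001001 → 1-byte char #8 = 49.
Offset 18: leading byte 0xEA = 11101010 → 3-byte char #9 = EA BE A4.
Offset 21: leading byte 0xF0 = 11110000 → 4-byte char #10 = F0 91 B2 AD.
Leading byte 0xF0 = 11110000 matches 11110xxx → 4-byte sequence.
Byte 1: 0xF0 = 11110000, payload 000 (3 bits).
Byte 2: 0x91 = 10010001 (10xxxxxx ✓), payload 010001.
Byte 3: 0xB2 = 10110010 (10xxxxxx ✓), payload 110010.
Byte 4: 0xAD = 10101101 (10xxxxxx ✓), payload 101101.
Concatenate: 000010001110010101101 = 0x11CAD (21 bits → U+11CAD).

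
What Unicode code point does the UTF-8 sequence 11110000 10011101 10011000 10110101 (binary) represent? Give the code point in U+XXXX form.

U+1D635

Leading byte 0xF0 = 11110000 matches 11110xxx → 4-byte sequence.
Byte 1: 0xF0 = 11110000, payload 000 (3 bits).
Byte 2: 0x9D = 10011101 (10xxxxxx ✓), payload 011101.
Byte 3: 0x98 = 10011000 (10xxxxxx ✓), payload 011000.
Byte 4: 0xB5 = 10110101 (10xxxxxx ✓), payload 110101.
Concatenate: 000011101011000110101 = 0x1D635 (21 bits → U+1D635).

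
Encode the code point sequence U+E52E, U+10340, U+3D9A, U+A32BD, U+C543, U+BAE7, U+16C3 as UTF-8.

EE 94 AE F0 90 8D 80 E3 B6 9A F2 A3 8A BD EC 95 83 EB AB A7 E1 9B 83

U+E52E: 3-byte form → EE 94 AE.
U+10340: 4-byte form → F0 90 8D 80.
U+3D9A: 3-byte form → E3 B6 9A.
U+A32BD: 4-byte form → F2 A3 8A BD.
U+C543: 3-byte form → EC 95 83.
U+BAE7: 3-byte form → EB AB A7.
U+16C3: 3-byte form → E1 9B 83.
Concatenated (23 bytes): EE 94 AE F0 90 8D 80 E3 B6 9A F2 A3 8A BD EC 95 83 EB AB A7 E1 9B 83.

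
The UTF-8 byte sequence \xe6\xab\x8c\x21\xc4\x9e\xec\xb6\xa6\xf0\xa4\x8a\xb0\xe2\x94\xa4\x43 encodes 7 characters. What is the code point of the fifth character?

U+242B0

Offset 0: leading byte 0xE6 = 11100110 → 3-byte char #1 = E6 AB 8C.
Offset 3: leading byte 0x21 = 00100001 → 1-byte char #2 = 21.
Offset 4: leading byte 0xC4 = 11000100 → 2-byte char #3 = C4 9E.
Offset 6: leading byte 0xEC = 11101100 → 3-byte char #4 = EC B6 A6.
Offset 9: leading byte 0xF0 = 11110000 → 4-byte char #5 = F0 A4 8A B0.
Leading byte 0xF0 = 11110000 matches 11110xxx → 4-byte sequence.
Byte 1: 0xF0 = 11110000, payload 000 (3 bits).
Byte 2: 0xA4 = 10100100 (10xxxxxx ✓), payload 100100.
Byte 3: 0x8A = 10001010 (10xxxxxx ✓), payload 001010.
Byte 4: 0xB0 = 10110000 (10xxxxxx ✓), payload 110000.
Concatenate: 000100100001010110000 = 0x242B0 (21 bits → U+242B0).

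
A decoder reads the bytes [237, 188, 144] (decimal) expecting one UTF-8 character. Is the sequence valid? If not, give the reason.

Structurally a 3-byte sequence; payload = 0xDF10.
But 0xDF10 is in U+D800–U+DFFF, the surrogate range. Surrogates are not Unicode scalar values and are forbidden in UTF-8.

invalid (encodes a surrogate (U+D800–U+DFFF))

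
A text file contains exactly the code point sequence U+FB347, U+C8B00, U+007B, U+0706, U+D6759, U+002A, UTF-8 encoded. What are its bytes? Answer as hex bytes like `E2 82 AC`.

F3 BB 8D 87 F3 88 AC 80 7B DC 86 F3 96 9D 99 2A

U+FB347: 4-byte form → F3 BB 8D 87.
U+C8B00: 4-byte form → F3 88 AC 80.
U+007B: 1-byte form → 7B.
U+0706: 2-byte form → DC 86.
U+D6759: 4-byte form → F3 96 9D 99.
U+002A: 1-byte form → 2A.
Concatenated (16 bytes): F3 BB 8D 87 F3 88 AC 80 7B DC 86 F3 96 9D 99 2A.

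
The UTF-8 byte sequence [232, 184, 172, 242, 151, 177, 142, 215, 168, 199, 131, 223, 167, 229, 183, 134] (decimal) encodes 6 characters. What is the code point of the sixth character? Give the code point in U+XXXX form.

U+5DC6

Offset 0: leading byte 0xE8 = 11101000 → 3-byte char #1 = E8 B8 AC.
Offset 3: leading byte 0xF2 = 11110010 → 4-byte char #2 = F2 97 B1 8E.
Offset 7: leading byte 0xD7 = 11010111 → 2-byte char #3 = D7 A8.
Offset 9: leading byte 0xC7 = 11000111 → 2-byte char #4 = C7 83.
Offset 11: leading byte 0xDF = 11011111 → 2-byte char #5 = DF A7.
Offset 13: leading byte 0xE5 = 11100101 → 3-byte char #6 = E5 B7 86.
Leading byte 0xE5 = 11100101 matches 1110xxxx → 3-byte sequence.
Byte 1: 0xE5 = 11100101, payload 0101 (4 bits).
Byte 2: 0xB7 = 10110111 (10xxxxxx ✓), payload 110111.
Byte 3: 0x86 = 10000110 (10xxxxxx ✓), payload 000110.
Concatenate: 0101110111000110 = 0x5DC6 (16 bits → U+5DC6).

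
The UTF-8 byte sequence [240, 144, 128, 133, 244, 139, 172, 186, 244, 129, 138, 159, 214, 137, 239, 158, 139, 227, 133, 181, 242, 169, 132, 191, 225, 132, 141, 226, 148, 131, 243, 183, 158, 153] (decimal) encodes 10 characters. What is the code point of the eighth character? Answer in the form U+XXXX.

U+110D

Offset 0: leading byte 0xF0 = 11110000 → 4-byte char #1 = F0 90 80 85.
Offset 4: leading byte 0xF4 = 11110100 → 4-byte char #2 = F4 8B AC BA.
Offset 8: leading byte 0xF4 = 11110100 → 4-byte char #3 = F4 81 8A 9F.
Offset 12: leading byte 0xD6 = 11010110 → 2-byte char #4 = D6 89.
Offset 14: leading byte 0xEF = 11101111 → 3-byte char #5 = EF 9E 8B.
Offset 17: leading byte 0xE3 = 11100011 → 3-byte char #6 = E3 85 B5.
Offset 20: leading byte 0xF2 = 11110010 → 4-byte char #7 = F2 A9 84 BF.
Offset 24: leading byte 0xE1 = 11100001 → 3-byte char #8 = E1 84 8D.
Leading byte 0xE1 = 11100001 matches 1110xxxx → 3-byte sequence.
Byte 1: 0xE1 = 11100001, payload 0001 (4 bits).
Byte 2: 0x84 = 10000100 (10xxxxxx ✓), payload 000100.
Byte 3: 0x8D = 10001101 (10xxxxxx ✓), payload 001101.
Concatenate: 0001000100001101 = 0x110D (16 bits → U+110D).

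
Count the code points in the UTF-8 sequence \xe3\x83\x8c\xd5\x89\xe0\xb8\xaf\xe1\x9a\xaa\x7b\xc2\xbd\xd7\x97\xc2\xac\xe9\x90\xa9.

Byte at offset 0: 0xE3 = 11100011 → 3-byte char (#1). Advance 3.
Byte at offset 3: 0xD5 = 11010101 → 2-byte char (#2). Advance 2.
Byte at offset 5: 0xE0 = 11100000 → 3-byte char (#3). Advance 3.
Byte at offset 8: 0xE1 = 11100001 → 3-byte char (#4). Advance 3.
Byte at offset 11: 0x7B = 01111011 → 1-byte char (#5). Advance 1.
Byte at offset 12: 0xC2 = 11000010 → 2-byte char (#6). Advance 2.
Byte at offset 14: 0xD7 = 11010111 → 2-byte char (#7). Advance 2.
Byte at offset 16: 0xC2 = 11000010 → 2-byte char (#8). Advance 2.
Byte at offset 18: 0xE9 = 11101001 → 3-byte char (#9). Advance 3.
Reached end at offset 21 after 9 code points.

9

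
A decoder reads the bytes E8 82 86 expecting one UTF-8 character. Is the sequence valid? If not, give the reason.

Leading byte 0xE8 = 11101000 → 3-byte form.
Continuation bytes 0x82=10000010, 0x86=10000110 all match 10xxxxxx.
Decoded value 0x8086 is ≥ 0x800 (shortest form) and not a surrogate.

valid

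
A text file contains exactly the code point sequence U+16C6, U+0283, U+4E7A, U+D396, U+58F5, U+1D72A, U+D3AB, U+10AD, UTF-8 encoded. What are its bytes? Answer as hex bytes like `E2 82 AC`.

E1 9B 86 CA 83 E4 B9 BA ED 8E 96 E5 A3 B5 F0 9D 9C AA ED 8E AB E1 82 AD

U+16C6: 3-byte form → E1 9B 86.
U+0283: 2-byte form → CA 83.
U+4E7A: 3-byte form → E4 B9 BA.
U+D396: 3-byte form → ED 8E 96.
U+58F5: 3-byte form → E5 A3 B5.
U+1D72A: 4-byte form → F0 9D 9C AA.
U+D3AB: 3-byte form → ED 8E AB.
U+10AD: 3-byte form → E1 82 AD.
Concatenated (24 bytes): E1 9B 86 CA 83 E4 B9 BA ED 8E 96 E5 A3 B5 F0 9D 9C AA ED 8E AB E1 82 AD.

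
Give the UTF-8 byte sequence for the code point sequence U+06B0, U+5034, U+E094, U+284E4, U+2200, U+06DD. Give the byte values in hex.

U+06B0: 2-byte form → DA B0.
U+5034: 3-byte form → E5 80 B4.
U+E094: 3-byte form → EE 82 94.
U+284E4: 4-byte form → F0 A8 93 A4.
U+2200: 3-byte form → E2 88 80.
U+06DD: 2-byte form → DB 9D.
Concatenated (17 bytes): DA B0 E5 80 B4 EE 82 94 F0 A8 93 A4 E2 88 80 DB 9D.

DA B0 E5 80 B4 EE 82 94 F0 A8 93 A4 E2 88 80 DB 9D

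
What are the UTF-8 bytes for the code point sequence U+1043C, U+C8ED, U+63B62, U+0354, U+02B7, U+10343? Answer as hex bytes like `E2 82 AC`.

U+1043C: 4-byte form → F0 90 90 BC.
U+C8ED: 3-byte form → EC A3 AD.
U+63B62: 4-byte form → F1 A3 AD A2.
U+0354: 2-byte form → CD 94.
U+02B7: 2-byte form → CA B7.
U+10343: 4-byte form → F0 90 8D 83.
Concatenated (19 bytes): F0 90 90 BC EC A3 AD F1 A3 AD A2 CD 94 CA B7 F0 90 8D 83.

F0 90 90 BC EC A3 AD F1 A3 AD A2 CD 94 CA B7 F0 90 8D 83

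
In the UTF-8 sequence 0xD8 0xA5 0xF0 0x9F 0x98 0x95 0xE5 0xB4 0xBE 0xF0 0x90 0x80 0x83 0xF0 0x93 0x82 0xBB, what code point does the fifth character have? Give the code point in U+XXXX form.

U+130BB

Offset 0: leading byte 0xD8 = 11011000 → 2-byte char #1 = D8 A5.
Offset 2: leading byte 0xF0 = 11110000 → 4-byte char #2 = F0 9F 98 95.
Offset 6: leading byte 0xE5 = 11100101 → 3-byte char #3 = E5 B4 BE.
Offset 9: leading byte 0xF0 = 11110000 → 4-byte char #4 = F0 90 80 83.
Offset 13: leading byte 0xF0 = 11110000 → 4-byte char #5 = F0 93 82 BB.
Leading byte 0xF0 = 11110000 matches 11110xxx → 4-byte sequence.
Byte 1: 0xF0 = 11110000, payload 000 (3 bits).
Byte 2: 0x93 = 10010011 (10xxxxxx ✓), payload 010011.
Byte 3: 0x82 = 10000010 (10xxxxxx ✓), payload 000010.
Byte 4: 0xBB = 10111011 (10xxxxxx ✓), payload 111011.
Concatenate: 000010011000010111011 = 0x130BB (21 bits → U+130BB).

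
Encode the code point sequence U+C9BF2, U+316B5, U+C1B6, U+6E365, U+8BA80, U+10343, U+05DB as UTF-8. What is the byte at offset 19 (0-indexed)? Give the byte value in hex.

U+C9BF2 → 4-byte form F3 89 AF B2 at offsets 0–3.
U+316B5 → 4-byte form F0 B1 9A B5 at offsets 4–7.
U+C1B6 → 3-byte form EC 86 B6 at offsets 8–10.
U+6E365 → 4-byte form F1 AE 8D A5 at offsets 11–14.
U+8BA80 → 4-byte form F2 8B AA 80 at offsets 15–18.
U+10343 → 4-byte form F0 90 8D 83 at offsets 19–22.
Offset 19 falls in char 6's range; it's byte 1 of F0 90 8D 83 = 0xF0.

0xF0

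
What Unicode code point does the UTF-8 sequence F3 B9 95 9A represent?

U+F955A

Leading byte 0xF3 = 11110011 matches 11110xxx → 4-byte sequence.
Byte 1: 0xF3 = 11110011, payload 011 (3 bits).
Byte 2: 0xB9 = 10111001 (10xxxxxx ✓), payload 111001.
Byte 3: 0x95 = 10010101 (10xxxxxx ✓), payload 010101.
Byte 4: 0x9A = 10011010 (10xxxxxx ✓), payload 011010.
Concatenate: 011111001010101011010 = 0xF955A (21 bits → U+F955A).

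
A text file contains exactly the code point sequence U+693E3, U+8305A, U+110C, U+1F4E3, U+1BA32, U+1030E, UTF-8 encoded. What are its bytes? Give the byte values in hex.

F1 A9 8F A3 F2 83 81 9A E1 84 8C F0 9F 93 A3 F0 9B A8 B2 F0 90 8C 8E

U+693E3: 4-byte form → F1 A9 8F A3.
U+8305A: 4-byte form → F2 83 81 9A.
U+110C: 3-byte form → E1 84 8C.
U+1F4E3: 4-byte form → F0 9F 93 A3.
U+1BA32: 4-byte form → F0 9B A8 B2.
U+1030E: 4-byte form → F0 90 8C 8E.
Concatenated (23 bytes): F1 A9 8F A3 F2 83 81 9A E1 84 8C F0 9F 93 A3 F0 9B A8 B2 F0 90 8C 8E.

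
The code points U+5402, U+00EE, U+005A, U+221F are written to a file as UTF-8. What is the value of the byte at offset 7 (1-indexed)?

0xE2

1-indexed offset 7 is 0-indexed offset 6.
U+5402 → 3-byte form E5 90 82 at offsets 0–2.
U+00EE → 2-byte form C3 AE at offsets 3–4.
U+005A → 1-byte form 5A at offsets 5–5.
U+221F → 3-byte form E2 88 9F at offsets 6–8.
Offset 6 falls in char 4's range; it's byte 1 of E2 88 9F = 0xE2.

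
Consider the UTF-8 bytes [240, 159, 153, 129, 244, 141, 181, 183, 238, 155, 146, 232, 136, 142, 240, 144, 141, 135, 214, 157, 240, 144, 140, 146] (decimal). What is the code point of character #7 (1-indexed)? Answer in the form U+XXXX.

Offset 0: leading byte 0xF0 = 11110000 → 4-byte char #1 = F0 9F 99 81.
Offset 4: leading byte 0xF4 = 11110100 → 4-byte char #2 = F4 8D B5 B7.
Offset 8: leading byte 0xEE = 11101110 → 3-byte char #3 = EE 9B 92.
Offset 11: leading byte 0xE8 = 11101000 → 3-byte char #4 = E8 88 8E.
Offset 14: leading byte 0xF0 = 11110000 → 4-byte char #5 = F0 90 8D 87.
Offset 18: leading byte 0xD6 = 11010110 → 2-byte char #6 = D6 9D.
Offset 20: leading byte 0xF0 = 11110000 → 4-byte char #7 = F0 90 8C 92.
Leading byte 0xF0 = 11110000 matches 11110xxx → 4-byte sequence.
Byte 1: 0xF0 = 11110000, payload 000 (3 bits).
Byte 2: 0x90 = 10010000 (10xxxxxx ✓), payload 010000.
Byte 3: 0x8C = 10001100 (10xxxxxx ✓), payload 001100.
Byte 4: 0x92 = 10010010 (10xxxxxx ✓), payload 010010.
Concatenate: 000010000001100010010 = 0x10312 (21 bits → U+10312).

U+10312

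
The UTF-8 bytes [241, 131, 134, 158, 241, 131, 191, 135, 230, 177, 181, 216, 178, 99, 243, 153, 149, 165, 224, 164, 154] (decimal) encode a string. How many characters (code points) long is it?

7

Byte at offset 0: 0xF1 = 11110001 → 4-byte char (#1). Advance 4.
Byte at offset 4: 0xF1 = 11110001 → 4-byte char (#2). Advance 4.
Byte at offset 8: 0xE6 = 11100110 → 3-byte char (#3). Advance 3.
Byte at offset 11: 0xD8 = 11011000 → 2-byte char (#4). Advance 2.
Byte at offset 13: 0x63 = 01100011 → 1-byte char (#5). Advance 1.
Byte at offset 14: 0xF3 = 11110011 → 4-byte char (#6). Advance 4.
Byte at offset 18: 0xE0 = 11100000 → 3-byte char (#7). Advance 3.
Reached end at offset 21 after 7 code points.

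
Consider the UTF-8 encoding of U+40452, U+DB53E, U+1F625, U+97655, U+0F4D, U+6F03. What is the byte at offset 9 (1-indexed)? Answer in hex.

1-indexed offset 9 is 0-indexed offset 8.
U+40452 → 4-byte form F1 80 91 92 at offsets 0–3.
U+DB53E → 4-byte form F3 9B 94 BE at offsets 4–7.
U+1F625 → 4-byte form F0 9F 98 A5 at offsets 8–11.
Offset 8 falls in char 3's range; it's byte 1 of F0 9F 98 A5 = 0xF0.

0xF0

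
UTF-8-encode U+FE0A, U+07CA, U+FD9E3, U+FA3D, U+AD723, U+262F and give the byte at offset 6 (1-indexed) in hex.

0xF3

1-indexed offset 6 is 0-indexed offset 5.
U+FE0A → 3-byte form EF B8 8A at offsets 0–2.
U+07CA → 2-byte form DF 8A at offsets 3–4.
U+FD9E3 → 4-byte form F3 BD A7 A3 at offsets 5–8.
Offset 5 falls in char 3's range; it's byte 1 of F3 BD A7 A3 = 0xF3.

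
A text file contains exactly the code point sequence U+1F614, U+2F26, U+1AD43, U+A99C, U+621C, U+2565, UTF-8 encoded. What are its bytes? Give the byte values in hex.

F0 9F 98 94 E2 BC A6 F0 9A B5 83 EA A6 9C E6 88 9C E2 95 A5

U+1F614: 4-byte form → F0 9F 98 94.
U+2F26: 3-byte form → E2 BC A6.
U+1AD43: 4-byte form → F0 9A B5 83.
U+A99C: 3-byte form → EA A6 9C.
U+621C: 3-byte form → E6 88 9C.
U+2565: 3-byte form → E2 95 A5.
Concatenated (20 bytes): F0 9F 98 94 E2 BC A6 F0 9A B5 83 EA A6 9C E6 88 9C E2 95 A5.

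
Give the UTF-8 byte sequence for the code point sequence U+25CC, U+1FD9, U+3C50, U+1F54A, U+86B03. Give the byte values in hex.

U+25CC: 3-byte form → E2 97 8C.
U+1FD9: 3-byte form → E1 BF 99.
U+3C50: 3-byte form → E3 B1 90.
U+1F54A: 4-byte form → F0 9F 95 8A.
U+86B03: 4-byte form → F2 86 AC 83.
Concatenated (17 bytes): E2 97 8C E1 BF 99 E3 B1 90 F0 9F 95 8A F2 86 AC 83.

E2 97 8C E1 BF 99 E3 B1 90 F0 9F 95 8A F2 86 AC 83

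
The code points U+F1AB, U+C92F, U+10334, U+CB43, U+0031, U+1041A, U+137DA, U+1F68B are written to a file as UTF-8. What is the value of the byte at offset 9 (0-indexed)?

U+F1AB → 3-byte form EF 86 AB at offsets 0–2.
U+C92F → 3-byte form EC A4 AF at offsets 3–5.
U+10334 → 4-byte form F0 90 8C B4 at offsets 6–9.
Offset 9 falls in char 3's range; it's byte 4 of F0 90 8C B4 = 0xB4.

0xB4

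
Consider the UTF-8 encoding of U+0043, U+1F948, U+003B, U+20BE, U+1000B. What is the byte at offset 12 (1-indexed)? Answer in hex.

0x80

1-indexed offset 12 is 0-indexed offset 11.
U+0043 → 1-byte form 43 at offsets 0–0.
U+1F948 → 4-byte form F0 9F A5 88 at offsets 1–4.
U+003B → 1-byte form 3B at offsets 5–5.
U+20BE → 3-byte form E2 82 BE at offsets 6–8.
U+1000B → 4-byte form F0 90 80 8B at offsets 9–12.
Offset 11 falls in char 5's range; it's byte 3 of F0 90 80 8B = 0x80.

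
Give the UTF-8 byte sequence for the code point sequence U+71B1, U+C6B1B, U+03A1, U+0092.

U+71B1: 3-byte form → E7 86 B1.
U+C6B1B: 4-byte form → F3 86 AC 9B.
U+03A1: 2-byte form → CE A1.
U+0092: 2-byte form → C2 92.
Concatenated (11 bytes): E7 86 B1 F3 86 AC 9B CE A1 C2 92.

E7 86 B1 F3 86 AC 9B CE A1 C2 92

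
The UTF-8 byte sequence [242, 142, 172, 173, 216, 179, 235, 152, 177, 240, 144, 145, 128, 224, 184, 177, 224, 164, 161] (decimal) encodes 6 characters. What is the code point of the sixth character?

U+0921

Offset 0: leading byte 0xF2 = 11110010 → 4-byte char #1 = F2 8E AC AD.
Offset 4: leading byte 0xD8 = 11011000 → 2-byte char #2 = D8 B3.
Offset 6: leading byte 0xEB = 11101011 → 3-byte char #3 = EB 98 B1.
Offset 9: leading byte 0xF0 = 11110000 → 4-byte char #4 = F0 90 91 80.
Offset 13: leading byte 0xE0 = 11100000 → 3-byte char #5 = E0 B8 B1.
Offset 16: leading byte 0xE0 = 11100000 → 3-byte char #6 = E0 A4 A1.
Leading byte 0xE0 = 11100000 matches 1110xxxx → 3-byte sequence.
Byte 1: 0xE0 = 11100000, payload 0000 (4 bits).
Byte 2: 0xA4 = 10100100 (10xxxxxx ✓), payload 100100.
Byte 3: 0xA1 = 10100001 (10xxxxxx ✓), payload 100001.
Concatenate: 0000100100100001 = 0x921 (16 bits → U+0921).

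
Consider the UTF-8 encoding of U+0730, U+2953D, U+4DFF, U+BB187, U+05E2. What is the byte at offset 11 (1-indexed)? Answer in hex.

1-indexed offset 11 is 0-indexed offset 10.
U+0730 → 2-byte form DC B0 at offsets 0–1.
U+2953D → 4-byte form F0 A9 94 BD at offsets 2–5.
U+4DFF → 3-byte form E4 B7 BF at offsets 6–8.
U+BB187 → 4-byte form F2 BB 86 87 at offsets 9–12.
Offset 10 falls in char 4's range; it's byte 2 of F2 BB 86 87 = 0xBB.

0xBB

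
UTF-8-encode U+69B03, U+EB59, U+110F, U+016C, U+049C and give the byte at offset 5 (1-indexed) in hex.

0xEE

1-indexed offset 5 is 0-indexed offset 4.
U+69B03 → 4-byte form F1 A9 AC 83 at offsets 0–3.
U+EB59 → 3-byte form EE AD 99 at offsets 4–6.
Offset 4 falls in char 2's range; it's byte 1 of EE AD 99 = 0xEE.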